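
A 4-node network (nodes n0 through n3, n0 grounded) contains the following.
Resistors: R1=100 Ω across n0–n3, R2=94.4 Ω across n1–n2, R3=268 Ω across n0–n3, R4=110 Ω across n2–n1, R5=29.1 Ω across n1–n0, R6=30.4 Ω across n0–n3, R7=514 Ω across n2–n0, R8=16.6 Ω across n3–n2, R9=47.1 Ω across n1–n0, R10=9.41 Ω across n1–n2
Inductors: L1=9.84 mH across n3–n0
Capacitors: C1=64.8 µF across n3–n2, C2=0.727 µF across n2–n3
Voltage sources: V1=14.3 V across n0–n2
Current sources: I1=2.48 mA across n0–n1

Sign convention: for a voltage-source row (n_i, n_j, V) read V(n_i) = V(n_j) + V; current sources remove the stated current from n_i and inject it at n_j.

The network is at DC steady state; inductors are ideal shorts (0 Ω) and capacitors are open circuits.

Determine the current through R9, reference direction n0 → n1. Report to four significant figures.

0.2103 A

Element admittances at DC:
  Y(R1) = 0.01000 S between n0,n3
  Y(R2) = 0.01059 S between n1,n2
  Y(R3) = 0.003731 S between n0,n3
  L1: short n3↔n0 (DC inductor)
  Y(C1) = 0.000 S between n3,n2
  Y(R4) = 0.009091 S between n2,n1
  Y(R5) = 0.03436 S between n1,n0
  Y(R6) = 0.03289 S between n0,n3
  Y(R7) = 0.001946 S between n2,n0
  Y(C2) = 0.000 S between n2,n3
  Y(R8) = 0.06024 S between n3,n2
  Y(R9) = 0.02123 S between n1,n0
  Y(R10) = 0.1063 S between n1,n2
  V1: constraint V(n0)−V(n2) = 14.3
  I1: injects 0.00248 A into n1 (from n0)
Assemble and solve the 5×5 MNA system:
  V(n1)=-9.907  V(n2)=-14.30  V(n3)=0.000
  i(L1)=-0.8614  i(V1)=-1.443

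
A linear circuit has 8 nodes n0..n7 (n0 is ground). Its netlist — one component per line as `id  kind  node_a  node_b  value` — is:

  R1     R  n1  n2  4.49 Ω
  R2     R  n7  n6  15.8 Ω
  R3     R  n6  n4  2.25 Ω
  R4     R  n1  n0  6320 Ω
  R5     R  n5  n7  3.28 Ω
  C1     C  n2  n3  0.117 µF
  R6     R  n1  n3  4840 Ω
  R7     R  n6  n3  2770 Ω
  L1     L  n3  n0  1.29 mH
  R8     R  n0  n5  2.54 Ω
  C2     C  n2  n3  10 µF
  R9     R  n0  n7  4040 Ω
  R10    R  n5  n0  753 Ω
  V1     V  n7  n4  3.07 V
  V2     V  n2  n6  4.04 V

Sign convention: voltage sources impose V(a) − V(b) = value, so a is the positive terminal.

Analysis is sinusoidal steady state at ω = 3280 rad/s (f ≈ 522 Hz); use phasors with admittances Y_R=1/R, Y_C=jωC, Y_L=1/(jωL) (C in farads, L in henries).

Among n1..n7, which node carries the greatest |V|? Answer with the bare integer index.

MNA unknowns: 7 node voltages V₁..V_7 plus 2 source currents (V1, V2)
R1: Y=0.2227+0.000j on G[1,2]
R2: Y=0.06329+0.000j on G[7,6]
R3: Y=0.4444+0.000j on G[6,4]
R4: Y=0.0001582+0.000j on G[1,0]
R5: Y=0.3049+0.000j on G[5,7]
C1: Y=0.000+0.0003838j on G[2,3]
R6: Y=0.0002066+0.000j on G[1,3]
R7: Y=0.0003610+0.000j on G[6,3]
L1: Y=0.000-0.2363j on G[3,0]
R8: Y=0.3937+0.000j on G[0,5]
C2: Y=0.000+0.03280j on G[2,3]
R9: Y=0.0002475+0.000j on G[0,7]
R10: Y=0.001328+0.000j on G[5,0]
V1: row V7−V4=3.07, i_V1 at 7,4
V2: row V2−V6=4.04, i_V2 at 2,6
solve → V1=1.243-0.3704j, V2=1.246-0.3711j, V3=-0.2023+0.05748j, V4=-3.150-0.2771j, V5=-0.03484-0.1207j, V6=-2.794-0.3711j, V7=-0.07997-0.2771j
aux → i_V1=-0.1580+0.04179j, i_V2=-0.01472-0.04790j

4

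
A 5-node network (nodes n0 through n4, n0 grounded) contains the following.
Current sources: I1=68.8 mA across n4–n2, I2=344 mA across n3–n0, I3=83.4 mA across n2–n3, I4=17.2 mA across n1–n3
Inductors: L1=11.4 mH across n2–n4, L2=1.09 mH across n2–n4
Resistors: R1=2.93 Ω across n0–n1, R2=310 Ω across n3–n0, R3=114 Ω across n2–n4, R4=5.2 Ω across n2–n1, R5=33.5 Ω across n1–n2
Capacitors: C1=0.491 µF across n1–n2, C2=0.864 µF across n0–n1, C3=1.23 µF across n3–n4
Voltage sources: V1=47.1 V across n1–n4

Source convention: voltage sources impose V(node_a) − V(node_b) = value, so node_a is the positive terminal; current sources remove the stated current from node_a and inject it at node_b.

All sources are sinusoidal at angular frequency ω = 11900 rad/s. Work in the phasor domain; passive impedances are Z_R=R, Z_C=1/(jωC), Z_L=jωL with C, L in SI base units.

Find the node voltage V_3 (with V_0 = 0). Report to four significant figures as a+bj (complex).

-48.93+5.808j V

Element admittances at ω=11900 rad/s:
  I1: injects 0.0688 A into n2 (from n4)
  Y(L1) = 0.000-0.007371j S between n2,n4
  Y(R1) = 0.3413+0.000j S between n0,n1
  Y(R2) = 0.003226+0.000j S between n3,n0
  I2: injects 0.344 A into n0 (from n3)
  Y(L2) = 0.000-0.07710j S between n2,n4
  Y(R3) = 0.008772+0.000j S between n2,n4
  I3: injects 0.0834 A into n3 (from n2)
  Y(C1) = 0.000+0.005843j S between n1,n2
  Y(R4) = 0.1923+0.000j S between n2,n1
  Y(C2) = 0.000+0.01028j S between n0,n1
  Y(C3) = 0.000+0.01464j S between n3,n4
  Y(R5) = 0.02985+0.000j S between n1,n2
  I4: injects 0.0172 A into n3 (from n1)
  V1: constraint V(n1)−V(n4) = 47.1
Assemble and solve the 5×5 MNA system:
  V(n1)=-0.5466-0.03843j  V(n2)=-7.463+14.83j  V(n3)=-48.93+5.808j  V(n4)=-47.65-0.03843j
  i(V1)=-1.454+3.282j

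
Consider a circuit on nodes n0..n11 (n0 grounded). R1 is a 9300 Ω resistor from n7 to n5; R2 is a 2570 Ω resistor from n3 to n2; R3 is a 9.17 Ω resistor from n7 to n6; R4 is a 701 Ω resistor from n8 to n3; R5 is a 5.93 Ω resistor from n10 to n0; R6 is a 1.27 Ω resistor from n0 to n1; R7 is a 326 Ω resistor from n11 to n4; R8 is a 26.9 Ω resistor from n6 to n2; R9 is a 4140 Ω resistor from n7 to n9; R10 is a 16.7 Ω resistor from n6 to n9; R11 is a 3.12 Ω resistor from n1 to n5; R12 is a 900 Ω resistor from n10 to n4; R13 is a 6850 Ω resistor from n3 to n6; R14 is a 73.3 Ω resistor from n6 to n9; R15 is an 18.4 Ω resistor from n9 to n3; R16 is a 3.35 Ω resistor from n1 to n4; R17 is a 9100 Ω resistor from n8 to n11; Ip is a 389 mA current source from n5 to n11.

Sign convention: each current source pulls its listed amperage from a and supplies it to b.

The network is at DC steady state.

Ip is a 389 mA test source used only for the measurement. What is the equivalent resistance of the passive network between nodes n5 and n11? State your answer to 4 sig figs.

MNA unknowns: 11 node voltages V₁..V_11
R1: Y=0.0001075 on G[7,5]
R2: Y=0.0003891 on G[3,2]
R3: Y=0.1091 on G[7,6]
R4: Y=0.001427 on G[8,3]
R5: Y=0.1686 on G[10,0]
R6: Y=0.7874 on G[0,1]
R7: Y=0.003067 on G[11,4]
R8: Y=0.03717 on G[6,2]
R9: Y=0.0002415 on G[7,9]
R10: Y=0.05988 on G[6,9]
R11: Y=0.3205 on G[1,5]
R12: Y=0.001111 on G[10,4]
R13: Y=0.0001460 on G[3,6]
R14: Y=0.01364 on G[6,9]
R15: Y=0.05435 on G[9,3]
R16: Y=0.2985 on G[1,4]
R17: Y=0.0001099 on G[8,11]
Ip: z[5]−=0.389, z[11]+=0.389
solve → V1=-0.001787, V2=60.63, V3=60.84, V4=1.274, V5=-1.195, V6=60.63, V7=60.57, V8=65.49, V9=60.72, V10=0.008342, V11=125.9

R_eq = 326.8 Ω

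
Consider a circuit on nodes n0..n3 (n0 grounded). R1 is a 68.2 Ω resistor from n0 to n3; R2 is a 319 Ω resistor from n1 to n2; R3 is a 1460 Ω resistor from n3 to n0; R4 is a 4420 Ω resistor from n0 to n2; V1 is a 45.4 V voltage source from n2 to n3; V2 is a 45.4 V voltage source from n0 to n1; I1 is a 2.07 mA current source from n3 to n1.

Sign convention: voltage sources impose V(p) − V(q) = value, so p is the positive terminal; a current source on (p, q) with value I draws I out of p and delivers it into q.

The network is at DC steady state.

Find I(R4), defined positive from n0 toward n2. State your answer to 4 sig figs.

-0.006680 A

Apply KCL at each of the 3 non-ground nodes and solve the resulting linear system.
Node n1: branches {R2, V2, I1} → V_1 = -45.40
Node n2: branches {R2, R4, V1} → V_2 = 29.53
Node n3: branches {R1, R3, V1, I1} → V_3 = -15.87
Source currents: i(V1)=-0.2416, i(V2)=-0.2369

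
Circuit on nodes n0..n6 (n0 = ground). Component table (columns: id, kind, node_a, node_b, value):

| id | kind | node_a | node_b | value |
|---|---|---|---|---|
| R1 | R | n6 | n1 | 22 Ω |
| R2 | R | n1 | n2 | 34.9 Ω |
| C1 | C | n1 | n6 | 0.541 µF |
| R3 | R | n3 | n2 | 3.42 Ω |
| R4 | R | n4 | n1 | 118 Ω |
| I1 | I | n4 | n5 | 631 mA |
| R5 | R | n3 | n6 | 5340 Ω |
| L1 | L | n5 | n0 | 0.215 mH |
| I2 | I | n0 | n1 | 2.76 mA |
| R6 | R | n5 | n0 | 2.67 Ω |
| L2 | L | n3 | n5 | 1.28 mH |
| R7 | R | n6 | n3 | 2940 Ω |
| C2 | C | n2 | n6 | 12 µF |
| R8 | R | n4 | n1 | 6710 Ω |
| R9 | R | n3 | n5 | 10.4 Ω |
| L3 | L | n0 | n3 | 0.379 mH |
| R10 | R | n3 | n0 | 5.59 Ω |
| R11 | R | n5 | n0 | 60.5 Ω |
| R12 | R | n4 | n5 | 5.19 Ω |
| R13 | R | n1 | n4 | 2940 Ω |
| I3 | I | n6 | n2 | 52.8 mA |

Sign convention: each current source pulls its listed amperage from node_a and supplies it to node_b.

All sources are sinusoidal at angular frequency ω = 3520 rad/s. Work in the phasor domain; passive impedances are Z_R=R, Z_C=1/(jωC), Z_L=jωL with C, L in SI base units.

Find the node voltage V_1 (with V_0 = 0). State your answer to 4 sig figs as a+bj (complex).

Element admittances at ω=3520 rad/s:
  Y(R1) = 0.04545+0.000j S between n6,n1
  Y(R2) = 0.02865+0.000j S between n1,n2
  Y(C1) = 0.000+0.001904j S between n1,n6
  Y(R3) = 0.2924+0.000j S between n3,n2
  Y(R4) = 0.008475+0.000j S between n4,n1
  I1: injects 0.631 A into n5 (from n4)
  Y(R5) = 0.0001873+0.000j S between n3,n6
  Y(L1) = 0.000-1.321j S between n5,n0
  I2: injects 0.00276 A into n1 (from n0)
  Y(R6) = 0.3745+0.000j S between n5,n0
  Y(L2) = 0.000-0.2219j S between n3,n5
  Y(R7) = 0.0003401+0.000j S between n6,n3
  Y(C2) = 0.000+0.04224j S between n2,n6
  Y(R8) = 0.0001490+0.000j S between n4,n1
  Y(R9) = 0.09615+0.000j S between n3,n5
  Y(L3) = 0.000-0.7496j S between n0,n3
  Y(R10) = 0.1789+0.000j S between n3,n0
  Y(R11) = 0.01653+0.000j S between n5,n0
  Y(R12) = 0.1927+0.000j S between n4,n5
  Y(R13) = 0.0003401+0.000j S between n1,n4
  I3: injects 0.0528 A into n2 (from n6)
Assemble and solve the 6×6 MNA system:
  V(n1)=-0.7158+0.6567j  V(n2)=-0.06427-0.03812j  V(n3)=-5.788e-06-0.01700j  V(n4)=-3.160+0.04010j  V(n5)=0.001080+0.01141j  V(n6)=-0.6818+1.215j

-0.7158+0.6567j V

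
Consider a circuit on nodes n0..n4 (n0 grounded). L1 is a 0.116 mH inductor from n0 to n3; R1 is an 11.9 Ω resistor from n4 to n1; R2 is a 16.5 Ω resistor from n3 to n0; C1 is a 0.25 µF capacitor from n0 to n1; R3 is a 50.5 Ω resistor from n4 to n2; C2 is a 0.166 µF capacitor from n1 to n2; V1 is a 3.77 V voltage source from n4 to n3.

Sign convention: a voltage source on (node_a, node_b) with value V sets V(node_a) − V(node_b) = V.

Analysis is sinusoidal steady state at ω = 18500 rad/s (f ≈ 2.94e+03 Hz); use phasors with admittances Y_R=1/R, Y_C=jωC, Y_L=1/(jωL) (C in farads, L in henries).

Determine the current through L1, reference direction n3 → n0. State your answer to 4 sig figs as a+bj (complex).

MNA unknowns: 4 node voltages V₁..V_4 plus 1 source current (V1)
L1: Y=0.000-0.4660j on G[0,3]
R1: Y=0.08403+0.000j on G[4,1]
R2: Y=0.06061+0.000j on G[3,0]
C1: Y=0.000+0.004625j on G[0,1]
R3: Y=0.01980+0.000j on G[4,2]
C2: Y=0.000+0.003071j on G[1,2]
V1: row V4−V3=3.77, i_V1 at 4,3
solve → V1=3.788-0.2135j, V2=3.838-0.01463j, V3=0.03670-0.006892j, V4=3.807-0.006892j
aux → i_V1=-0.0009876-0.01752j

-0.003212-0.01710j A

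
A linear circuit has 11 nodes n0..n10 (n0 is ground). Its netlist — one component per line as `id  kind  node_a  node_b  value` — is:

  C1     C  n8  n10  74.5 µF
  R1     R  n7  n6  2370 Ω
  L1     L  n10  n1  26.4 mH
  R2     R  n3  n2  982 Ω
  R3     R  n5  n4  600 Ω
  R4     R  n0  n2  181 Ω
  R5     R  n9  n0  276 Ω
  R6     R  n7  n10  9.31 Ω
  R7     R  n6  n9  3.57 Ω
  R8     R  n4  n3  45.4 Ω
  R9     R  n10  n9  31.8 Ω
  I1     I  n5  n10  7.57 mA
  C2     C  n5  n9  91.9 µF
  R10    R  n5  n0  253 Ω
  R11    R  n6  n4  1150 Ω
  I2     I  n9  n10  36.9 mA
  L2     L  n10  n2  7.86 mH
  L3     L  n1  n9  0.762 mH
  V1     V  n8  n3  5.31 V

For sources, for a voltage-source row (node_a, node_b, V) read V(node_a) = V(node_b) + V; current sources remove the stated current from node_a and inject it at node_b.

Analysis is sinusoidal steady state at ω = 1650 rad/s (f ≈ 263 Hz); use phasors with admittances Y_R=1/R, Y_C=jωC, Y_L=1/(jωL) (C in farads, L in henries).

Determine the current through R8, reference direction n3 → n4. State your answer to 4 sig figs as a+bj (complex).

MNA unknowns: 10 node voltages V₁..V_10 plus 1 source current (V1)
C1: Y=0.000+0.1229j on G[8,10]
R1: Y=0.0004219+0.000j on G[7,6]
L1: Y=0.000-0.02296j on G[10,1]
R2: Y=0.001018+0.000j on G[3,2]
R3: Y=0.001667+0.000j on G[5,4]
R4: Y=0.005525+0.000j on G[0,2]
R5: Y=0.003623+0.000j on G[9,0]
R6: Y=0.1074+0.000j on G[7,10]
R7: Y=0.2801+0.000j on G[6,9]
R8: Y=0.02203+0.000j on G[4,3]
R9: Y=0.03145+0.000j on G[10,9]
I1: z[5]−=0.00757, z[10]+=0.00757
C2: Y=0.000+0.1516j on G[5,9]
R10: Y=0.003953+0.000j on G[5,0]
R11: Y=0.0008696+0.000j on G[6,4]
I2: z[9]−=0.0369, z[10]+=0.0369
L2: Y=0.000-0.07711j on G[10,2]
L3: Y=0.000-0.7954j on G[1,9]
V1: row V8−V3=5.31, i_V1 at 8,3
solve → V1=-0.4470-0.2440j, V2=0.6486+0.3042j, V3=-4.693+0.2989j, V4=-4.257+0.2464j, V5=-0.4684-0.1839j, V6=-0.4880-0.2606j, V7=0.6224+0.4185j, V8=0.6173+0.2989j, V9=-0.4780-0.2632j, V10=0.6267+0.4212j
aux → i_V1=-0.01503+0.001153j

-0.009592+0.001158j A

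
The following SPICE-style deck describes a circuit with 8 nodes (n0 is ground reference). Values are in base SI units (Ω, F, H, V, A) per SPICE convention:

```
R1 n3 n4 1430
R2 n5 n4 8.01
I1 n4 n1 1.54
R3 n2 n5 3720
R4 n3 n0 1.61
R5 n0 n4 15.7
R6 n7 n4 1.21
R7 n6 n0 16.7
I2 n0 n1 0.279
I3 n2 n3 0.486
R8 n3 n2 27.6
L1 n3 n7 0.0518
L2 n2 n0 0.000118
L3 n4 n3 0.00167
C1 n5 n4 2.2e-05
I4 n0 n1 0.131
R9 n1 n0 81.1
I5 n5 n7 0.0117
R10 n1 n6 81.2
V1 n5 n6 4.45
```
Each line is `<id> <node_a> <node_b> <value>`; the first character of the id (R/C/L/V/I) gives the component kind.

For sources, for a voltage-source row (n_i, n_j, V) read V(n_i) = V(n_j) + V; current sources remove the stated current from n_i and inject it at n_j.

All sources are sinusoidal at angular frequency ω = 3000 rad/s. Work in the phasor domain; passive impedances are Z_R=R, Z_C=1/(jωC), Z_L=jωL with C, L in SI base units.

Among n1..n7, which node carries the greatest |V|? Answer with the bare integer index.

Element admittances at ω=3000 rad/s:
  Y(R1) = 0.0006993+0.000j S between n3,n4
  Y(R2) = 0.1248+0.000j S between n5,n4
  I1: injects 1.54 A into n1 (from n4)
  Y(R3) = 0.0002688+0.000j S between n2,n5
  Y(R4) = 0.6211+0.000j S between n3,n0
  Y(R5) = 0.06369+0.000j S between n0,n4
  Y(R6) = 0.8264+0.000j S between n7,n4
  Y(R7) = 0.05988+0.000j S between n6,n0
  I2: injects 0.279 A into n1 (from n0)
  I3: injects 0.486 A into n3 (from n2)
  Y(R8) = 0.03623+0.000j S between n3,n2
  Y(L1) = 0.000-0.006435j S between n3,n7
  Y(L2) = 0.000-2.825j S between n2,n0
  Y(L3) = 0.000-0.1996j S between n4,n3
  Y(C1) = 0.000+0.06600j S between n5,n4
  I4: injects 0.131 A into n1 (from n0)
  Y(R9) = 0.01233+0.000j S between n1,n0
  I5: injects 0.0117 A into n7 (from n5)
  Y(R10) = 0.01232+0.000j S between n1,n6
  V1: constraint V(n5)−V(n6) = 4.45
Assemble and solve the 8×8 MNA system:
  V(n1)=79.34-1.740j  V(n2)=-0.008556-0.1715j  V(n3)=-0.003444+0.5201j  V(n4)=-1.702-1.842j  V(n5)=4.896-3.481j  V(n6)=0.4459-3.481j  V(n7)=-1.669-1.855j
  i(V1)=-0.9449-0.2299j

1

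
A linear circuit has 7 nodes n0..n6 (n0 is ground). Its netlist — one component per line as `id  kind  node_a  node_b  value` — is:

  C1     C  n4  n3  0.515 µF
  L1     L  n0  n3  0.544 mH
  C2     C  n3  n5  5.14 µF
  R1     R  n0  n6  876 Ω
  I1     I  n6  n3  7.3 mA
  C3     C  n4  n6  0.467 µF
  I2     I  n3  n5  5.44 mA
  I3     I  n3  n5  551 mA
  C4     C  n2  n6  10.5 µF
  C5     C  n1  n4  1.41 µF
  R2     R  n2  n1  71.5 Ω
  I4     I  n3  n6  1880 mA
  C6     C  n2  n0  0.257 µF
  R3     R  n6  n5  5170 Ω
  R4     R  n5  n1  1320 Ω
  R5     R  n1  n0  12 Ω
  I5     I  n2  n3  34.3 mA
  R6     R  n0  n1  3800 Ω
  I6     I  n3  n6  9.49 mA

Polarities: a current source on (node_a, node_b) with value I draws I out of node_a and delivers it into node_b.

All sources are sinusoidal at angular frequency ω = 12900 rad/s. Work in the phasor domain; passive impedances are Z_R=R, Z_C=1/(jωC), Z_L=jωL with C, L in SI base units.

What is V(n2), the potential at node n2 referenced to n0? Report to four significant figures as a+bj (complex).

105.8-56.28j V

Element admittances at ω=12900 rad/s:
  Y(C1) = 0.000+0.006644j S between n4,n3
  Y(L1) = 0.000-0.1425j S between n0,n3
  Y(C2) = 0.000+0.06631j S between n3,n5
  Y(R1) = 0.001142+0.000j S between n0,n6
  I1: injects 0.0073 A into n3 (from n6)
  Y(C3) = 0.000+0.006024j S between n4,n6
  I2: injects 0.00544 A into n5 (from n3)
  I3: injects 0.551 A into n5 (from n3)
  Y(C4) = 0.000+0.1354j S between n2,n6
  Y(C5) = 0.000+0.01819j S between n1,n4
  Y(R2) = 0.01399+0.000j S between n2,n1
  I4: injects 1.88 A into n6 (from n3)
  Y(C6) = 0.000+0.003315j S between n2,n0
  Y(R3) = 0.0001934+0.000j S between n6,n5
  Y(R4) = 0.0007576+0.000j S between n5,n1
  Y(R5) = 0.08333+0.000j S between n1,n0
  I5: injects 0.0343 A into n3 (from n2)
  Y(R6) = 0.0002632+0.000j S between n0,n1
  I6: injects 0.00949 A into n6 (from n3)
Assemble and solve the 6×6 MNA system:
  V(n1)=17.51-5.831j  V(n2)=105.8-56.28j  V(n3)=-1.496-12.41j  V(n4)=30.15-19.19j  V(n5)=-1.452-21.32j  V(n6)=103.2-67.03j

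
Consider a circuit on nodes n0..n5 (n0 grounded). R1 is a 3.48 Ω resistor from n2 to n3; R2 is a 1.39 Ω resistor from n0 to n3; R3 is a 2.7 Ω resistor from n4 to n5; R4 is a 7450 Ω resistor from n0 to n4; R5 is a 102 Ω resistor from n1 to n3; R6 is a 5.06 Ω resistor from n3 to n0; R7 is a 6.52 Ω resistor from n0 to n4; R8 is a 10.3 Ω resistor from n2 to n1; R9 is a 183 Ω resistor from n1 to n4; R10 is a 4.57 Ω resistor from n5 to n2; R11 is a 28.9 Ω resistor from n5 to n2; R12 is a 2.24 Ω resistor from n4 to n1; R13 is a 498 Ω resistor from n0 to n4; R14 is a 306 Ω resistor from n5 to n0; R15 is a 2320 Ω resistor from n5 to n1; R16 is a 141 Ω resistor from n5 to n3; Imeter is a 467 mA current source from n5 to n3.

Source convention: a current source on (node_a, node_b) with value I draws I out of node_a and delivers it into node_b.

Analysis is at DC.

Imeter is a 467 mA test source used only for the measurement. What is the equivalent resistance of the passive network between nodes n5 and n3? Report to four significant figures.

MNA unknowns: 5 node voltages V₁..V_5
R1: Y=0.2874 on G[2,3]
R2: Y=0.7194 on G[0,3]
R3: Y=0.3704 on G[4,5]
R4: Y=0.0001342 on G[0,4]
R5: Y=0.009804 on G[1,3]
R6: Y=0.1976 on G[3,0]
R7: Y=0.1534 on G[0,4]
R8: Y=0.09709 on G[2,1]
R9: Y=0.005464 on G[1,4]
R10: Y=0.2188 on G[5,2]
R11: Y=0.03460 on G[5,2]
R12: Y=0.4464 on G[4,1]
R13: Y=0.002008 on G[0,4]
R14: Y=0.003268 on G[5,0]
R15: Y=0.0004310 on G[5,1]
R16: Y=0.007092 on G[5,3]
Imeter: z[5]−=0.467, z[3]+=0.467
solve → V1=-1.014, V2=-0.7306, V3=0.1926, V4=-1.101, V5=-1.669

R_eq = 3.986 Ω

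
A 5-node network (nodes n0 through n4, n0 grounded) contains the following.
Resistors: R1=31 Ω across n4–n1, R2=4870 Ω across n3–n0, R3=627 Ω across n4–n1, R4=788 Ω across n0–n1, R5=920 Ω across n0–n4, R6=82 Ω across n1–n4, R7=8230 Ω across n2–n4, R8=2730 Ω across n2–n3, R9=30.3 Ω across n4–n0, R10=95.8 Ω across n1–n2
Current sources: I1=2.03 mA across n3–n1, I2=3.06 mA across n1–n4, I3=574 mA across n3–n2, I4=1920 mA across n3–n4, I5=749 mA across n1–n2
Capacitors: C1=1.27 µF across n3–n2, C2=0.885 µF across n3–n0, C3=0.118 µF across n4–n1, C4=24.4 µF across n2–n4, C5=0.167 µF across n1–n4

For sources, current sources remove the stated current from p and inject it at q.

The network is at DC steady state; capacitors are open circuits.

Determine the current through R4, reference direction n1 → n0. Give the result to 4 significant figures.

0.005103 A

Element admittances at DC:
  Y(R1) = 0.03226 S between n4,n1
  I1: injects 0.00203 A into n1 (from n3)
  Y(R2) = 0.0002053 S between n3,n0
  I2: injects 0.00306 A into n4 (from n1)
  Y(C1) = 0.000 S between n3,n2
  Y(R3) = 0.001595 S between n4,n1
  Y(R4) = 0.001269 S between n0,n1
  Y(C2) = 0.000 S between n3,n0
  Y(R5) = 0.001087 S between n0,n4
  Y(C3) = 0.000 S between n4,n1
  I3: injects 0.574 A into n2 (from n3)
  Y(C4) = 0.000 S between n2,n4
  Y(R6) = 0.01220 S between n1,n4
  I4: injects 1.92 A into n4 (from n3)
  Y(C5) = 0.000 S between n1,n4
  Y(R7) = 0.0001215 S between n2,n4
  Y(R8) = 0.0003663 S between n2,n3
  Y(R9) = 0.03300 S between n4,n0
  Y(R10) = 0.01044 S between n1,n2
  I5: injects 0.749 A into n2 (from n1)
Assemble and solve the 4×4 MNA system:
  V(n1)=4.021  V(n2)=-21.63  V(n3)=-4380  V(n4)=26.23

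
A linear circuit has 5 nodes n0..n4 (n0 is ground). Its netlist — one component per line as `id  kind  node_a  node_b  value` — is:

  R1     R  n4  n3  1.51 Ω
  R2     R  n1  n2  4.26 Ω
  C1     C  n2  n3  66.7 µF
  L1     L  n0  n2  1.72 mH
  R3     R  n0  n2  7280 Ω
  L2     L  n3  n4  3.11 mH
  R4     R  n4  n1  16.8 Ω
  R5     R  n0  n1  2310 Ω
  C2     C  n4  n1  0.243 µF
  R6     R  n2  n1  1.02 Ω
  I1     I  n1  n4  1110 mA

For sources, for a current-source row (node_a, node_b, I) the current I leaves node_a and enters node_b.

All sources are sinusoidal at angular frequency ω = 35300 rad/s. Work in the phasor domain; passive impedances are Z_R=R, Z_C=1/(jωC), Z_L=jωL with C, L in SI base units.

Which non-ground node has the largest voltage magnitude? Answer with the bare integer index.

MNA unknowns: 4 node voltages V₁..V_4
R1: Y=0.6623+0.000j on G[4,3]
R2: Y=0.2347+0.000j on G[1,2]
C1: Y=0.000+2.355j on G[2,3]
L1: Y=0.000-0.01647j on G[0,2]
R3: Y=0.0001374+0.000j on G[0,2]
L2: Y=0.000-0.009109j on G[3,4]
R4: Y=0.05952+0.000j on G[4,1]
R5: Y=0.0004329+0.000j on G[0,1]
C2: Y=0.000+0.008578j on G[4,1]
R6: Y=0.9804+0.000j on G[2,1]
I1: z[1]−=1.11, z[4]+=1.11
solve → V1=-0.7987+0.01816j, V2=0.0006523+0.02099j, V3=0.002111-0.3917j, V4=1.469-0.3664j

4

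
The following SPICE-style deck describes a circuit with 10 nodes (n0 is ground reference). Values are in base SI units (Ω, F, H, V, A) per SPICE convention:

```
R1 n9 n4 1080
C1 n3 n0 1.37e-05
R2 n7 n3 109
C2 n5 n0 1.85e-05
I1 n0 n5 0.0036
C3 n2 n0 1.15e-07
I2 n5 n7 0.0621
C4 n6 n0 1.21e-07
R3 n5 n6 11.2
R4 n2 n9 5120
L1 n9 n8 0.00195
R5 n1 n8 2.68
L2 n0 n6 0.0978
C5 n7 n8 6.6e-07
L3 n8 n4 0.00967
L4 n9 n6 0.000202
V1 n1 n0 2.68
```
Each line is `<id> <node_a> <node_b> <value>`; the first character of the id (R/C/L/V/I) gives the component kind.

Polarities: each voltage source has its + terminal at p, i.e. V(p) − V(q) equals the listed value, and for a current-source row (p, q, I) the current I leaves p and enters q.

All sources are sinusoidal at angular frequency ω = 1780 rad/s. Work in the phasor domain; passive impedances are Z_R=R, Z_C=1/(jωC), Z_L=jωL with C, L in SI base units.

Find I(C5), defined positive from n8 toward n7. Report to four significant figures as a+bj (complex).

-0.003298-0.004439j A

MNA unknowns: 9 node voltages V₁..V_9 plus 1 source current (V1)
R1: Y=0.0009259+0.000j on G[9,4]
C1: Y=0.000+0.02439j on G[3,0]
R2: Y=0.009174+0.000j on G[7,3]
C2: Y=0.000+0.03293j on G[5,0]
I1: z[0]−=0.0036, z[5]+=0.0036
C3: Y=0.000+0.0002047j on G[2,0]
I2: z[5]−=0.0621, z[7]+=0.0621
C4: Y=0.000+0.0002154j on G[6,0]
R3: Y=0.08929+0.000j on G[5,6]
R4: Y=0.0001953+0.000j on G[2,9]
L1: Y=0.000-0.2881j on G[9,8]
R5: Y=0.3731+0.000j on G[1,8]
L2: Y=0.000-0.005744j on G[0,6]
C5: Y=0.000+0.001175j on G[7,8]
L3: Y=0.000-0.05810j on G[8,4]
L4: Y=0.000-2.781j on G[9,6]
V1: row V1−V0=2.68, i_V1 at 1,0
solve → V1=2.680+0.000j, V2=1.029-1.478j, V3=-0.1820-2.411j, V4=2.454-0.08629j, V5=1.564-1.009j, V6=2.591-0.4319j, V7=6.227-2.895j, V8=2.449-0.08827j, V9=2.577-0.3998j
aux → i_V1=-0.08633-0.03294j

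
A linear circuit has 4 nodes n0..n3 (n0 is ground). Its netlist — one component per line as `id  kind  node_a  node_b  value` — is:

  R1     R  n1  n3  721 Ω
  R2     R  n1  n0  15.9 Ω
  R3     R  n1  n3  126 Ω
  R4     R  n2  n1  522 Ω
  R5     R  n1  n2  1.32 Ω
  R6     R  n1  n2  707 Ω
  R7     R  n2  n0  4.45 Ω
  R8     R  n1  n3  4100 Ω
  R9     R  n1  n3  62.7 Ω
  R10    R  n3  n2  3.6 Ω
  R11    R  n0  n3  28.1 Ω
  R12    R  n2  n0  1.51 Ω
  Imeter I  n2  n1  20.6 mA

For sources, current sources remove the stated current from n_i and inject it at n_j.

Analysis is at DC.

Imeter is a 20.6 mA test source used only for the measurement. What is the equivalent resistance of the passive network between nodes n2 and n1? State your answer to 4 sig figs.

MNA unknowns: 3 node voltages V₁..V_3
R1: Y=0.001387 on G[1,3]
R2: Y=0.06289 on G[1,0]
R3: Y=0.007937 on G[1,3]
R4: Y=0.001916 on G[2,1]
R5: Y=0.7576 on G[1,2]
R6: Y=0.001414 on G[1,2]
R7: Y=0.2247 on G[2,0]
R8: Y=0.0002439 on G[1,3]
R9: Y=0.01595 on G[1,3]
R10: Y=0.2778 on G[3,2]
R11: Y=0.03559 on G[0,3]
R12: Y=0.6623 on G[2,0]
Imeter: z[2]−=0.0206, z[1]+=0.0206
solve → V1=0.02280, V2=-0.001632, V3=0.0003792

R_eq = 1.186 Ω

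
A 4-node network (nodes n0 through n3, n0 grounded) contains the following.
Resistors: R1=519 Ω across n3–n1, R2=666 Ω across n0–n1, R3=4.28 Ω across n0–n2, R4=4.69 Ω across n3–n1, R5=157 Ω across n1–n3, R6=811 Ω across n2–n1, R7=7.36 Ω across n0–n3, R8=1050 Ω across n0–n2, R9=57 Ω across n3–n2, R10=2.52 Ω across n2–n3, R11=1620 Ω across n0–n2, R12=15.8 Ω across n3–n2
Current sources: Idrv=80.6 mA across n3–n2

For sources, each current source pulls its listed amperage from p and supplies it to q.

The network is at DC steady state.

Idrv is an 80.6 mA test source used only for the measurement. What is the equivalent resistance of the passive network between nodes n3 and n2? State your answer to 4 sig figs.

R_eq = 1.768 Ω

Apply KCL at each of the 3 non-ground nodes and solve the resulting linear system.
Node n1: branches {R1, R2, R4, R5, R6} → V_1 = -0.08858
Node n2: branches {R3, R6, R8, R9, R10, R11, R12, Idrv} → V_2 = 0.05254
Node n3: branches {R1, R4, R5, R7, R9, R10, R12, Idrv} → V_3 = -0.08997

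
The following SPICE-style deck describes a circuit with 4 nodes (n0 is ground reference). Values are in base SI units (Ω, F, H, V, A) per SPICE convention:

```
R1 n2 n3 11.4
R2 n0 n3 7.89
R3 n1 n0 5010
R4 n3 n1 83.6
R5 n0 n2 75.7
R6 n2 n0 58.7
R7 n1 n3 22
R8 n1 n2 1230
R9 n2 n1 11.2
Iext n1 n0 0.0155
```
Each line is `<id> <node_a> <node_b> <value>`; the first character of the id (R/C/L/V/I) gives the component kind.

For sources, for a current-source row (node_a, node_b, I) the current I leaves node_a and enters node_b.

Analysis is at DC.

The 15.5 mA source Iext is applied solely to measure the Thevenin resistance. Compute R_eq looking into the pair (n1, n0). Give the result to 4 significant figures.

Element admittances at DC:
  Y(R1) = 0.08772 S between n2,n3
  Y(R2) = 0.1267 S between n0,n3
  Y(R3) = 0.0001996 S between n1,n0
  Y(R4) = 0.01196 S between n3,n1
  Y(R5) = 0.01321 S between n0,n2
  Y(R6) = 0.01704 S between n2,n0
  Y(R7) = 0.04545 S between n1,n3
  Y(R8) = 0.0008130 S between n1,n2
  Y(R9) = 0.08929 S between n2,n1
  Iext: injects 0.0155 A into n0 (from n1)
Assemble and solve the 3×3 MNA system:
  V(n1)=-0.2216  V(n2)=-0.1339  V(n3)=-0.08999

R_eq = 14.30 Ω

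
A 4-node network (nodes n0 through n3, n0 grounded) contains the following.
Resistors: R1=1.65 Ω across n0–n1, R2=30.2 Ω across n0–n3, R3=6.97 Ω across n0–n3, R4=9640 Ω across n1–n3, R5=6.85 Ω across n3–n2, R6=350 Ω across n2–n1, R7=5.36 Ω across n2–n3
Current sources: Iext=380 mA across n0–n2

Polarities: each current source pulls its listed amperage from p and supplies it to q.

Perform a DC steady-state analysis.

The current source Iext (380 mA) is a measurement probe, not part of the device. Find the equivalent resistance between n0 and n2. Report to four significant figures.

R_eq = 8.458 Ω

Element admittances at DC:
  Y(R1) = 0.6061 S between n0,n1
  Y(R2) = 0.03311 S between n0,n3
  Y(R3) = 0.1435 S between n0,n3
  Y(R4) = 0.0001037 S between n1,n3
  Y(R5) = 0.1460 S between n3,n2
  Y(R6) = 0.002857 S between n2,n1
  Y(R7) = 0.1866 S between n2,n3
  Iext: injects 0.38 A into n2 (from n0)
Assemble and solve the 3×3 MNA system:
  V(n1)=0.01544  V(n2)=3.214  V(n3)=2.099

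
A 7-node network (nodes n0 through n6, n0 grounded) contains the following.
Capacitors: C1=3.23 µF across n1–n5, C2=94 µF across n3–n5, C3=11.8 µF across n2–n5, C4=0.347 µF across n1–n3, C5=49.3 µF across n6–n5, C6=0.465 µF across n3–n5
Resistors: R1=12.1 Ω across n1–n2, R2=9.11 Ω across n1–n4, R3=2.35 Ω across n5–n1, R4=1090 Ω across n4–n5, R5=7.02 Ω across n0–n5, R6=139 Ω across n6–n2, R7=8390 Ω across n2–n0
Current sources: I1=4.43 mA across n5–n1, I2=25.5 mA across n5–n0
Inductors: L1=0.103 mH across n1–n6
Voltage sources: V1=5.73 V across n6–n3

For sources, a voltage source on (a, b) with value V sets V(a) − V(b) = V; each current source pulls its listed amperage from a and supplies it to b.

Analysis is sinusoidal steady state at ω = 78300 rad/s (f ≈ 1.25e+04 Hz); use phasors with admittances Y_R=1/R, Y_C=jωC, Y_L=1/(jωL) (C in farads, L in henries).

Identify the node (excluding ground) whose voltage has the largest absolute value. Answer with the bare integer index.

Apply KCL at each of the 6 non-ground nodes and solve the resulting linear system.
Node n1: branches {C1, R1, C4, I1, R2, R3, L1} → V_1 = -0.4709-0.9436j
Node n2: branches {R1, C3, R6, R7} → V_2 = -0.2620-0.01169j
Node n3: branches {C2, C4, C6, V1} → V_3 = -2.095+0.01071j
Node n4: branches {R2, R4} → V_4 = -0.4684-0.9358j
Node n5: branches {C1, C2, C3, I1, R3, R4, R5, C5, I2, C6} → V_5 = -0.1788+9.778e-06j
Node n6: branches {L1, R6, C5, V1} → V_6 = 3.635+0.01071j
Source currents: i(V1)=-0.1051-14.21j

6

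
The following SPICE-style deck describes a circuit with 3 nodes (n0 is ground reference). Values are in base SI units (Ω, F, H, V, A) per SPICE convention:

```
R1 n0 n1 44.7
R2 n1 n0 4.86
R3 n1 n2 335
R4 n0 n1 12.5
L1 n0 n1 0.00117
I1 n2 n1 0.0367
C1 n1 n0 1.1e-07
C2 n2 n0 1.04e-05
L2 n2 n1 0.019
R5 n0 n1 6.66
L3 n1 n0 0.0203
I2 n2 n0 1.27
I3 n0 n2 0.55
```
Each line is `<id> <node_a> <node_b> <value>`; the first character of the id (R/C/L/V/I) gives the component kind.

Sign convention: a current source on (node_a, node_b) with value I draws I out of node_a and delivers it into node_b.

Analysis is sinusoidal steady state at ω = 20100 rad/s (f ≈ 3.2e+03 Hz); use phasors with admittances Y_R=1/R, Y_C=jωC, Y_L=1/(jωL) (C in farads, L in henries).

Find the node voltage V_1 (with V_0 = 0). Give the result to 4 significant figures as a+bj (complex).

MNA unknowns: 2 node voltages V₁..V_2
R1: Y=0.02237+0.000j on G[0,1]
R2: Y=0.2058+0.000j on G[1,0]
R3: Y=0.002985+0.000j on G[1,2]
R4: Y=0.08000+0.000j on G[0,1]
L1: Y=0.000-0.04252j on G[0,1]
I1: z[2]−=0.0367, z[1]+=0.0367
C1: Y=0.000+0.002211j on G[1,0]
C2: Y=0.000+0.2090j on G[2,0]
L2: Y=0.000-0.002618j on G[2,1]
R5: Y=0.1502+0.000j on G[0,1]
L3: Y=0.000-0.002451j on G[1,0]
I2: z[2]−=1.27, z[0]+=1.27
I3: z[0]−=0.55, z[2]+=0.55
solve → V1=0.09671+0.03353j, V2=-0.05372+3.663j

0.09671+0.03353j V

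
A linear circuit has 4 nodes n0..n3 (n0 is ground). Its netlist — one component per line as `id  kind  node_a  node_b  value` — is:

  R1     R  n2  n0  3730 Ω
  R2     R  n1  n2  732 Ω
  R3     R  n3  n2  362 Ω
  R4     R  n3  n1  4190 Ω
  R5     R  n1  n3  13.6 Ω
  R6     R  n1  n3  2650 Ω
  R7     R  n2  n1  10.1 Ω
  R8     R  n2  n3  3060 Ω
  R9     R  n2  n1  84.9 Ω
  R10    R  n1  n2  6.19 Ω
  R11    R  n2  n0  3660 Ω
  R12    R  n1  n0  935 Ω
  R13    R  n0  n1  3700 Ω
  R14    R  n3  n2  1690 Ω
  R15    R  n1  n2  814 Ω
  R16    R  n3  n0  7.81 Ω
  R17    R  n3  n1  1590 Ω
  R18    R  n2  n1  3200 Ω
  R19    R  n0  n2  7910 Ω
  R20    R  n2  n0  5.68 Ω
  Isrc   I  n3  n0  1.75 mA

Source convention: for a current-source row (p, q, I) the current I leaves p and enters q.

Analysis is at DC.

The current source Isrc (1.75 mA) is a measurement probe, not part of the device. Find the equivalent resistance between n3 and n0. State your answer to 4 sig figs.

R_eq = 5.733 Ω

MNA unknowns: 3 node voltages V₁..V_3
R1: Y=0.0002681 on G[2,0]
R2: Y=0.001366 on G[1,2]
R3: Y=0.002762 on G[3,2]
R4: Y=0.0002387 on G[3,1]
R5: Y=0.07353 on G[1,3]
R6: Y=0.0003774 on G[1,3]
R7: Y=0.09901 on G[2,1]
R8: Y=0.0003268 on G[2,3]
R9: Y=0.01178 on G[2,1]
R10: Y=0.1616 on G[1,2]
R11: Y=0.0002732 on G[2,0]
R12: Y=0.001070 on G[1,0]
R13: Y=0.0002703 on G[0,1]
R14: Y=0.0005917 on G[3,2]
R15: Y=0.001229 on G[1,2]
R16: Y=0.1280 on G[3,0]
R17: Y=0.0006289 on G[3,1]
R18: Y=0.0003125 on G[2,1]
R19: Y=0.0001264 on G[0,2]
R20: Y=0.1761 on G[2,0]
Isrc: z[3]−=0.00175, z[0]+=0.00175
solve → V1=-0.004173, V2=-0.002602, V3=-0.01003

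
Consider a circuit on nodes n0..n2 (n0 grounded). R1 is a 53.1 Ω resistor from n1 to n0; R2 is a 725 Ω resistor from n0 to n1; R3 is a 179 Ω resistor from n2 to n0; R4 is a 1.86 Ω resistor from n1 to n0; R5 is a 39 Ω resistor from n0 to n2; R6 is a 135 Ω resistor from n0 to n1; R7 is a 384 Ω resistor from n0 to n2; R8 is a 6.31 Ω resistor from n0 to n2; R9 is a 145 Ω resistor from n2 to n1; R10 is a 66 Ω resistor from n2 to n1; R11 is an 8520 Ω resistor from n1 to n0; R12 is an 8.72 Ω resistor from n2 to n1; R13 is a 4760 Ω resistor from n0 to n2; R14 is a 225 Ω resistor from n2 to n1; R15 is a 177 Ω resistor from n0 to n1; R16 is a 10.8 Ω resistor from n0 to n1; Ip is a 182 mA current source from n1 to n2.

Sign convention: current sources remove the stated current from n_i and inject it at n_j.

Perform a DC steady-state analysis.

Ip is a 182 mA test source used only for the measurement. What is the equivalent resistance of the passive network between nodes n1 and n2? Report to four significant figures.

Element admittances at DC:
  Y(R1) = 0.01883 S between n1,n0
  Y(R2) = 0.001379 S between n0,n1
  Y(R3) = 0.005587 S between n2,n0
  Y(R4) = 0.5376 S between n1,n0
  Y(R5) = 0.02564 S between n0,n2
  Y(R6) = 0.007407 S between n0,n1
  Y(R7) = 0.002604 S between n0,n2
  Y(R8) = 0.1585 S between n0,n2
  Y(R9) = 0.006897 S between n2,n1
  Y(R10) = 0.01515 S between n2,n1
  Y(R11) = 0.0001174 S between n1,n0
  Y(R12) = 0.1147 S between n2,n1
  Y(R13) = 0.0002101 S between n0,n2
  Y(R14) = 0.004444 S between n2,n1
  Y(R15) = 0.005650 S between n0,n1
  Y(R16) = 0.09259 S between n0,n1
  Ip: injects 0.182 A into n2 (from n1)
Assemble and solve the 2×2 MNA system:
  V(n1)=-0.1409  V(n2)=0.4858

R_eq = 3.444 Ω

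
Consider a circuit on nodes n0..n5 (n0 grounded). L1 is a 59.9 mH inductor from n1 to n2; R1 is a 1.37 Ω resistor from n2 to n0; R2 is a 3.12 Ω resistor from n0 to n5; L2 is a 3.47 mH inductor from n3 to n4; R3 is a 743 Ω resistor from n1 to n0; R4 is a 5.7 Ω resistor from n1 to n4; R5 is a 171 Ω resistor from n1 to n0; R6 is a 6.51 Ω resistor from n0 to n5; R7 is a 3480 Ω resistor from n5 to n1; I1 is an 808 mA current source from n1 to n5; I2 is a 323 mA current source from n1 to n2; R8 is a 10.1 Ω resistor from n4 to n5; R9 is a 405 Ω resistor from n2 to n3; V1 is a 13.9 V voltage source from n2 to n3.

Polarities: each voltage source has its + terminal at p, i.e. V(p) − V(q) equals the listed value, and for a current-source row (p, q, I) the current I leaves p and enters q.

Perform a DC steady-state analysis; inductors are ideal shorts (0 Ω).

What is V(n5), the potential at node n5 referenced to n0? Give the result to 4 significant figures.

-0.8916 V

MNA unknowns: 5 node voltages V₁..V_5 plus 3 source currents (L1, L2, V1)
L1: row V1−V2=0, i_L1 at 1,2
R1: Y=0.7299 on G[2,0]
R2: Y=0.3205 on G[0,5]
L2: row V3−V4=0, i_L2 at 3,4
R3: Y=0.001346 on G[1,0]
R4: Y=0.1754 on G[1,4]
R5: Y=0.005848 on G[1,0]
R6: Y=0.1536 on G[0,5]
R7: Y=0.0002874 on G[5,1]
I1: z[1]−=0.808, z[5]+=0.808
I2: z[1]−=0.323, z[2]+=0.323
R8: Y=0.09901 on G[4,5]
R9: Y=0.002469 on G[2,3]
V1: row V2−V3=13.9, i_V1 at 2,3
solve → V1=0.5735, V2=0.5735, V3=-13.33, V4=-13.33, V5=-0.8916
aux → i_L1=-3.574, i_L2=-3.670, i_V1=-3.704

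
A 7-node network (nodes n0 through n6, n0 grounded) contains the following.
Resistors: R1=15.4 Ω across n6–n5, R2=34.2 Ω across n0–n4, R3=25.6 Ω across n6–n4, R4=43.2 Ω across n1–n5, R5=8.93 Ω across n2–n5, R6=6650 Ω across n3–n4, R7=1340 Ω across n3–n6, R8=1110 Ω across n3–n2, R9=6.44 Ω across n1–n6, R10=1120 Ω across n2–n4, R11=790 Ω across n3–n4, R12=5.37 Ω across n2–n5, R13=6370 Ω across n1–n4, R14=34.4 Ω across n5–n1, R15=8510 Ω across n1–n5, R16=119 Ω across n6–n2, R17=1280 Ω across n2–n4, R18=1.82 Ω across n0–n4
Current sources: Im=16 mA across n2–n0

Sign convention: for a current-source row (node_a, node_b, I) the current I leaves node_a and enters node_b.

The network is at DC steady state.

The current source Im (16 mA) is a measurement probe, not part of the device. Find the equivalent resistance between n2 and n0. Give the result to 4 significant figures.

Element admittances at DC:
  Y(R1) = 0.06494 S between n6,n5
  Y(R2) = 0.02924 S between n0,n4
  Y(R3) = 0.03906 S between n6,n4
  Y(R4) = 0.02315 S between n1,n5
  Y(R5) = 0.1120 S between n2,n5
  Y(R6) = 0.0001504 S between n3,n4
  Y(R7) = 0.0007463 S between n3,n6
  Y(R8) = 0.0009009 S between n3,n2
  Y(R9) = 0.1553 S between n1,n6
  Y(R10) = 0.0008929 S between n2,n4
  Y(R11) = 0.001266 S between n3,n4
  Y(R12) = 0.1862 S between n2,n5
  Y(R13) = 0.0001570 S between n1,n4
  Y(R14) = 0.02907 S between n5,n1
  Y(R15) = 0.0001175 S between n1,n5
  Y(R16) = 0.008403 S between n6,n2
  Y(R17) = 0.0007813 S between n2,n4
  Y(R18) = 0.5495 S between n0,n4
  Im: injects 0.016 A into n0 (from n2)
Assemble and solve the 6×6 MNA system:
  V(n1)=-0.4350  V(n2)=-0.5760  V(n3)=-0.2803  V(n4)=-0.02765  V(n5)=-0.5312  V(n6)=-0.4030

R_eq = 36.00 Ω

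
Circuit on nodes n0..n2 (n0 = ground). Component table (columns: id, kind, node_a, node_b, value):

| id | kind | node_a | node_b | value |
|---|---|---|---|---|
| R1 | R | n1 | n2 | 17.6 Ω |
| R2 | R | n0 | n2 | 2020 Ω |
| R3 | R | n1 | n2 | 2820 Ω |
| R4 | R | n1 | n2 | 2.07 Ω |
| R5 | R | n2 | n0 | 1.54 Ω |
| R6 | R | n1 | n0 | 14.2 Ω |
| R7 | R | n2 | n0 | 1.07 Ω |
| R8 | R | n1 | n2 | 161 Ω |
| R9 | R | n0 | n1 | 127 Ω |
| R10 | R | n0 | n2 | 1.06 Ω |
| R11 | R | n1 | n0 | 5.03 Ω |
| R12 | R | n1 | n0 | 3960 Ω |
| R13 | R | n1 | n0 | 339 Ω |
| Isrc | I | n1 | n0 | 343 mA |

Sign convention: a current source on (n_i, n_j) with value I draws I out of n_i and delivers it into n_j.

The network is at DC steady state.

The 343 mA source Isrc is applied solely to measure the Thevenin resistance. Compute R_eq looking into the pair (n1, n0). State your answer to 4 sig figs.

MNA unknowns: 2 node voltages V₁..V_2
R1: Y=0.05682 on G[1,2]
R2: Y=0.0004950 on G[0,2]
R3: Y=0.0003546 on G[1,2]
R4: Y=0.4831 on G[1,2]
R5: Y=0.6494 on G[2,0]
R6: Y=0.07042 on G[1,0]
R7: Y=0.9346 on G[2,0]
R8: Y=0.006211 on G[1,2]
R9: Y=0.007874 on G[0,1]
R10: Y=0.9434 on G[0,2]
R11: Y=0.1988 on G[1,0]
R12: Y=0.0002525 on G[1,0]
R13: Y=0.002950 on G[1,0]
Isrc: z[1]−=0.343, z[0]+=0.343
solve → V1=-0.4701, V2=-0.08356

R_eq = 1.371 Ω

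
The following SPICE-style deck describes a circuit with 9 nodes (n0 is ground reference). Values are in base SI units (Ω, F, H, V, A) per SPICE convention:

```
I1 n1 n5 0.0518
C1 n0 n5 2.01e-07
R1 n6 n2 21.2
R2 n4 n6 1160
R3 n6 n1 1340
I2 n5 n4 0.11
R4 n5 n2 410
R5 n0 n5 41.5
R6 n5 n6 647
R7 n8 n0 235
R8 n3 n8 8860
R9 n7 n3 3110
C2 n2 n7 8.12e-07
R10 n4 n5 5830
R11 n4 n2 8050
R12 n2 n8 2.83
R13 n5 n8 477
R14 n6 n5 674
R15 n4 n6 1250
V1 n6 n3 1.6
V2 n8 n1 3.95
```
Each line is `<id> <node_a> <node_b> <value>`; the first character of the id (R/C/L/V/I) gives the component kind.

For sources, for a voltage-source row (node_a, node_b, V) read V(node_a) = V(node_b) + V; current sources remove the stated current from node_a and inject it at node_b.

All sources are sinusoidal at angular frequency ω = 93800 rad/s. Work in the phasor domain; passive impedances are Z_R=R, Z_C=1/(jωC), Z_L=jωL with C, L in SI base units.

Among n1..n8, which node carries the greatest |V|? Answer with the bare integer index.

MNA unknowns: 8 node voltages V₁..V_8 plus 2 source currents (V1, V2)
I1: z[1]−=0.0518, z[5]+=0.0518
C1: Y=0.000+0.01885j on G[0,5]
R1: Y=0.04717+0.000j on G[6,2]
R2: Y=0.0008621+0.000j on G[4,6]
R3: Y=0.0007463+0.000j on G[6,1]
I2: z[5]−=0.11, z[4]+=0.11
R4: Y=0.002439+0.000j on G[5,2]
R5: Y=0.02410+0.000j on G[0,5]
R6: Y=0.001546+0.000j on G[5,6]
R7: Y=0.004255+0.000j on G[8,0]
R8: Y=0.0001129+0.000j on G[3,8]
R9: Y=0.0003215+0.000j on G[7,3]
C2: Y=0.000+0.07617j on G[2,7]
R10: Y=0.0001715+0.000j on G[4,5]
R11: Y=0.0001242+0.000j on G[4,2]
R12: Y=0.3534+0.000j on G[2,8]
R13: Y=0.002096+0.000j on G[5,8]
R14: Y=0.001484+0.000j on G[6,5]
R15: Y=0.0008000+0.000j on G[4,6]
V1: row V6−V3=1.6, i_V1 at 6,3
V2: row V8−V1=3.95, i_V2 at 8,1
solve → V1=-0.6345+0.1690j, V2=3.512+0.1705j, V3=3.434+0.1763j, V4=60.65+0.1838j, V5=-0.3777+0.2656j, V6=5.034+0.1763j, V7=3.512+0.1708j, V8=3.315+0.1690j
aux → i_V1=-1.146e-05+2.590e-06j, i_V2=0.04757-5.429e-06j

4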